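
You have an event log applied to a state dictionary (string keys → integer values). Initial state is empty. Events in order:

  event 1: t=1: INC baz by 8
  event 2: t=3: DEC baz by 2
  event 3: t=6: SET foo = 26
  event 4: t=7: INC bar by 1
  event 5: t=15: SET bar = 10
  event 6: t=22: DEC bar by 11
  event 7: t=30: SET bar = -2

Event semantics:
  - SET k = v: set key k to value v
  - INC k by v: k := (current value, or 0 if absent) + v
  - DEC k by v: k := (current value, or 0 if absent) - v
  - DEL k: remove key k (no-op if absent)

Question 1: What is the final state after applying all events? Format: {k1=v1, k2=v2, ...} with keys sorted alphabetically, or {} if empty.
  after event 1 (t=1: INC baz by 8): {baz=8}
  after event 2 (t=3: DEC baz by 2): {baz=6}
  after event 3 (t=6: SET foo = 26): {baz=6, foo=26}
  after event 4 (t=7: INC bar by 1): {bar=1, baz=6, foo=26}
  after event 5 (t=15: SET bar = 10): {bar=10, baz=6, foo=26}
  after event 6 (t=22: DEC bar by 11): {bar=-1, baz=6, foo=26}
  after event 7 (t=30: SET bar = -2): {bar=-2, baz=6, foo=26}

Answer: {bar=-2, baz=6, foo=26}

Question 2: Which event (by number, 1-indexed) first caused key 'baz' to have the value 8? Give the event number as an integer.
Looking for first event where baz becomes 8:
  event 1: baz (absent) -> 8  <-- first match

Answer: 1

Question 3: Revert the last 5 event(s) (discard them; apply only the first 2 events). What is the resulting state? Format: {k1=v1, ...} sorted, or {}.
Answer: {baz=6}

Derivation:
Keep first 2 events (discard last 5):
  after event 1 (t=1: INC baz by 8): {baz=8}
  after event 2 (t=3: DEC baz by 2): {baz=6}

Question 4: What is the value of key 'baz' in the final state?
Answer: 6

Derivation:
Track key 'baz' through all 7 events:
  event 1 (t=1: INC baz by 8): baz (absent) -> 8
  event 2 (t=3: DEC baz by 2): baz 8 -> 6
  event 3 (t=6: SET foo = 26): baz unchanged
  event 4 (t=7: INC bar by 1): baz unchanged
  event 5 (t=15: SET bar = 10): baz unchanged
  event 6 (t=22: DEC bar by 11): baz unchanged
  event 7 (t=30: SET bar = -2): baz unchanged
Final: baz = 6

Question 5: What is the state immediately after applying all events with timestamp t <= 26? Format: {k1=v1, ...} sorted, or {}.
Apply events with t <= 26 (6 events):
  after event 1 (t=1: INC baz by 8): {baz=8}
  after event 2 (t=3: DEC baz by 2): {baz=6}
  after event 3 (t=6: SET foo = 26): {baz=6, foo=26}
  after event 4 (t=7: INC bar by 1): {bar=1, baz=6, foo=26}
  after event 5 (t=15: SET bar = 10): {bar=10, baz=6, foo=26}
  after event 6 (t=22: DEC bar by 11): {bar=-1, baz=6, foo=26}

Answer: {bar=-1, baz=6, foo=26}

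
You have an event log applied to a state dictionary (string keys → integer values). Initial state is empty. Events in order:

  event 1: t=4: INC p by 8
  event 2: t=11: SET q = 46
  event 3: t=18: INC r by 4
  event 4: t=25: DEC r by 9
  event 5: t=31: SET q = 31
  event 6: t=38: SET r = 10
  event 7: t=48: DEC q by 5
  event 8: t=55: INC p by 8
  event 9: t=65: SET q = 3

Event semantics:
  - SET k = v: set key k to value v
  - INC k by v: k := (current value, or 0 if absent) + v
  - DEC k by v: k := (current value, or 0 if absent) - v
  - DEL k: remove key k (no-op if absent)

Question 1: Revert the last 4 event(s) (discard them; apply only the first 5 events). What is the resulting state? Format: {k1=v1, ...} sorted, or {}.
Keep first 5 events (discard last 4):
  after event 1 (t=4: INC p by 8): {p=8}
  after event 2 (t=11: SET q = 46): {p=8, q=46}
  after event 3 (t=18: INC r by 4): {p=8, q=46, r=4}
  after event 4 (t=25: DEC r by 9): {p=8, q=46, r=-5}
  after event 5 (t=31: SET q = 31): {p=8, q=31, r=-5}

Answer: {p=8, q=31, r=-5}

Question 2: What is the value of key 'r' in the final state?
Answer: 10

Derivation:
Track key 'r' through all 9 events:
  event 1 (t=4: INC p by 8): r unchanged
  event 2 (t=11: SET q = 46): r unchanged
  event 3 (t=18: INC r by 4): r (absent) -> 4
  event 4 (t=25: DEC r by 9): r 4 -> -5
  event 5 (t=31: SET q = 31): r unchanged
  event 6 (t=38: SET r = 10): r -5 -> 10
  event 7 (t=48: DEC q by 5): r unchanged
  event 8 (t=55: INC p by 8): r unchanged
  event 9 (t=65: SET q = 3): r unchanged
Final: r = 10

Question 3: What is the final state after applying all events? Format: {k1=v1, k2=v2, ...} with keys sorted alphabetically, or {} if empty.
Answer: {p=16, q=3, r=10}

Derivation:
  after event 1 (t=4: INC p by 8): {p=8}
  after event 2 (t=11: SET q = 46): {p=8, q=46}
  after event 3 (t=18: INC r by 4): {p=8, q=46, r=4}
  after event 4 (t=25: DEC r by 9): {p=8, q=46, r=-5}
  after event 5 (t=31: SET q = 31): {p=8, q=31, r=-5}
  after event 6 (t=38: SET r = 10): {p=8, q=31, r=10}
  after event 7 (t=48: DEC q by 5): {p=8, q=26, r=10}
  after event 8 (t=55: INC p by 8): {p=16, q=26, r=10}
  after event 9 (t=65: SET q = 3): {p=16, q=3, r=10}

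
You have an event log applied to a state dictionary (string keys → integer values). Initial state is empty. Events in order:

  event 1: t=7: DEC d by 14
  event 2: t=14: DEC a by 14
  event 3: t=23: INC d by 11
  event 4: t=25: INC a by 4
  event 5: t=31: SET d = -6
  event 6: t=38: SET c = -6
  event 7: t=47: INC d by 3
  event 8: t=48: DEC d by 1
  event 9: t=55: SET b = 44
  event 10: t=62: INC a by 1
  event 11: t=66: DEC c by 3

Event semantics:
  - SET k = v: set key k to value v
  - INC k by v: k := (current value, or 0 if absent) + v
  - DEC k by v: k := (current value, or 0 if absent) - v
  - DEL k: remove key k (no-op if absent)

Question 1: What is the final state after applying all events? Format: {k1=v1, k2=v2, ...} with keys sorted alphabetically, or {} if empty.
  after event 1 (t=7: DEC d by 14): {d=-14}
  after event 2 (t=14: DEC a by 14): {a=-14, d=-14}
  after event 3 (t=23: INC d by 11): {a=-14, d=-3}
  after event 4 (t=25: INC a by 4): {a=-10, d=-3}
  after event 5 (t=31: SET d = -6): {a=-10, d=-6}
  after event 6 (t=38: SET c = -6): {a=-10, c=-6, d=-6}
  after event 7 (t=47: INC d by 3): {a=-10, c=-6, d=-3}
  after event 8 (t=48: DEC d by 1): {a=-10, c=-6, d=-4}
  after event 9 (t=55: SET b = 44): {a=-10, b=44, c=-6, d=-4}
  after event 10 (t=62: INC a by 1): {a=-9, b=44, c=-6, d=-4}
  after event 11 (t=66: DEC c by 3): {a=-9, b=44, c=-9, d=-4}

Answer: {a=-9, b=44, c=-9, d=-4}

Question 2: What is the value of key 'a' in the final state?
Answer: -9

Derivation:
Track key 'a' through all 11 events:
  event 1 (t=7: DEC d by 14): a unchanged
  event 2 (t=14: DEC a by 14): a (absent) -> -14
  event 3 (t=23: INC d by 11): a unchanged
  event 4 (t=25: INC a by 4): a -14 -> -10
  event 5 (t=31: SET d = -6): a unchanged
  event 6 (t=38: SET c = -6): a unchanged
  event 7 (t=47: INC d by 3): a unchanged
  event 8 (t=48: DEC d by 1): a unchanged
  event 9 (t=55: SET b = 44): a unchanged
  event 10 (t=62: INC a by 1): a -10 -> -9
  event 11 (t=66: DEC c by 3): a unchanged
Final: a = -9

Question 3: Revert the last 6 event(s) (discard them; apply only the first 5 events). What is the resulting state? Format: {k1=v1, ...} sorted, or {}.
Answer: {a=-10, d=-6}

Derivation:
Keep first 5 events (discard last 6):
  after event 1 (t=7: DEC d by 14): {d=-14}
  after event 2 (t=14: DEC a by 14): {a=-14, d=-14}
  after event 3 (t=23: INC d by 11): {a=-14, d=-3}
  after event 4 (t=25: INC a by 4): {a=-10, d=-3}
  after event 5 (t=31: SET d = -6): {a=-10, d=-6}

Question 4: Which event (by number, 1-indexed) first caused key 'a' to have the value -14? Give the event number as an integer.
Looking for first event where a becomes -14:
  event 2: a (absent) -> -14  <-- first match

Answer: 2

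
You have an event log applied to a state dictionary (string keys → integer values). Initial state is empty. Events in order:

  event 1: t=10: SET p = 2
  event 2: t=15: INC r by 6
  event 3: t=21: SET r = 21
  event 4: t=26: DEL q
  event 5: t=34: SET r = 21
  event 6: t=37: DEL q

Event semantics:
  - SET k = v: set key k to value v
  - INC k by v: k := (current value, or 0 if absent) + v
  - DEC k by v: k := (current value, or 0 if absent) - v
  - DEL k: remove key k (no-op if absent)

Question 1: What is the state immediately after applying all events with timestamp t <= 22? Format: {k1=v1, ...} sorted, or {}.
Answer: {p=2, r=21}

Derivation:
Apply events with t <= 22 (3 events):
  after event 1 (t=10: SET p = 2): {p=2}
  after event 2 (t=15: INC r by 6): {p=2, r=6}
  after event 3 (t=21: SET r = 21): {p=2, r=21}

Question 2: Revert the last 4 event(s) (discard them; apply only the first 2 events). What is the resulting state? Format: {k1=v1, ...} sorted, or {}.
Answer: {p=2, r=6}

Derivation:
Keep first 2 events (discard last 4):
  after event 1 (t=10: SET p = 2): {p=2}
  after event 2 (t=15: INC r by 6): {p=2, r=6}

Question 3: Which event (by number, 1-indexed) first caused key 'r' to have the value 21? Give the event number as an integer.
Looking for first event where r becomes 21:
  event 2: r = 6
  event 3: r 6 -> 21  <-- first match

Answer: 3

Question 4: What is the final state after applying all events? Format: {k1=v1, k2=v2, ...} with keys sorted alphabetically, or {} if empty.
  after event 1 (t=10: SET p = 2): {p=2}
  after event 2 (t=15: INC r by 6): {p=2, r=6}
  after event 3 (t=21: SET r = 21): {p=2, r=21}
  after event 4 (t=26: DEL q): {p=2, r=21}
  after event 5 (t=34: SET r = 21): {p=2, r=21}
  after event 6 (t=37: DEL q): {p=2, r=21}

Answer: {p=2, r=21}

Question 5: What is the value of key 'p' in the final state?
Answer: 2

Derivation:
Track key 'p' through all 6 events:
  event 1 (t=10: SET p = 2): p (absent) -> 2
  event 2 (t=15: INC r by 6): p unchanged
  event 3 (t=21: SET r = 21): p unchanged
  event 4 (t=26: DEL q): p unchanged
  event 5 (t=34: SET r = 21): p unchanged
  event 6 (t=37: DEL q): p unchanged
Final: p = 2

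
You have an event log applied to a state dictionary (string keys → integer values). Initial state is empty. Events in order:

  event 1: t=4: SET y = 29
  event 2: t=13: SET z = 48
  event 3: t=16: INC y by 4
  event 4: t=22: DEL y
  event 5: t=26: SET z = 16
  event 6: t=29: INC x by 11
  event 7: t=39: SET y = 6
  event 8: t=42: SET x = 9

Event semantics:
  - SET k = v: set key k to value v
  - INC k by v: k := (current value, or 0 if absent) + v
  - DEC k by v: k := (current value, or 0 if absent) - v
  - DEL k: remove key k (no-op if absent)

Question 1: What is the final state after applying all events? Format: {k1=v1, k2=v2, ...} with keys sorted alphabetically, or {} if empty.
  after event 1 (t=4: SET y = 29): {y=29}
  after event 2 (t=13: SET z = 48): {y=29, z=48}
  after event 3 (t=16: INC y by 4): {y=33, z=48}
  after event 4 (t=22: DEL y): {z=48}
  after event 5 (t=26: SET z = 16): {z=16}
  after event 6 (t=29: INC x by 11): {x=11, z=16}
  after event 7 (t=39: SET y = 6): {x=11, y=6, z=16}
  after event 8 (t=42: SET x = 9): {x=9, y=6, z=16}

Answer: {x=9, y=6, z=16}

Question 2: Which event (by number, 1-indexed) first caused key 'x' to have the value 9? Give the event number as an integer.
Looking for first event where x becomes 9:
  event 6: x = 11
  event 7: x = 11
  event 8: x 11 -> 9  <-- first match

Answer: 8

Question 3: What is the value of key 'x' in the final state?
Track key 'x' through all 8 events:
  event 1 (t=4: SET y = 29): x unchanged
  event 2 (t=13: SET z = 48): x unchanged
  event 3 (t=16: INC y by 4): x unchanged
  event 4 (t=22: DEL y): x unchanged
  event 5 (t=26: SET z = 16): x unchanged
  event 6 (t=29: INC x by 11): x (absent) -> 11
  event 7 (t=39: SET y = 6): x unchanged
  event 8 (t=42: SET x = 9): x 11 -> 9
Final: x = 9

Answer: 9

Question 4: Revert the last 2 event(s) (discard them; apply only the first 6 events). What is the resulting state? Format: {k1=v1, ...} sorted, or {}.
Keep first 6 events (discard last 2):
  after event 1 (t=4: SET y = 29): {y=29}
  after event 2 (t=13: SET z = 48): {y=29, z=48}
  after event 3 (t=16: INC y by 4): {y=33, z=48}
  after event 4 (t=22: DEL y): {z=48}
  after event 5 (t=26: SET z = 16): {z=16}
  after event 6 (t=29: INC x by 11): {x=11, z=16}

Answer: {x=11, z=16}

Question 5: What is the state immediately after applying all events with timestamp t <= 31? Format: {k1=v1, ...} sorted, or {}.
Answer: {x=11, z=16}

Derivation:
Apply events with t <= 31 (6 events):
  after event 1 (t=4: SET y = 29): {y=29}
  after event 2 (t=13: SET z = 48): {y=29, z=48}
  after event 3 (t=16: INC y by 4): {y=33, z=48}
  after event 4 (t=22: DEL y): {z=48}
  after event 5 (t=26: SET z = 16): {z=16}
  after event 6 (t=29: INC x by 11): {x=11, z=16}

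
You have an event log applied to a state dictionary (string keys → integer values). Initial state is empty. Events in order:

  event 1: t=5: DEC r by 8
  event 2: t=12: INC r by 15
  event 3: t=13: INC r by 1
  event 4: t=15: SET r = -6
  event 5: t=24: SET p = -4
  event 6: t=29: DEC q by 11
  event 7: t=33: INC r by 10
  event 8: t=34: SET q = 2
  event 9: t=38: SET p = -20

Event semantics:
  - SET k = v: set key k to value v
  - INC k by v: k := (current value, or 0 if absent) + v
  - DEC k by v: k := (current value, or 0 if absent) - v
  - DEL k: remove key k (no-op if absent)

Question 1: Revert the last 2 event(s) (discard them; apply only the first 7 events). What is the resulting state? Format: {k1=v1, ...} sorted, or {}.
Keep first 7 events (discard last 2):
  after event 1 (t=5: DEC r by 8): {r=-8}
  after event 2 (t=12: INC r by 15): {r=7}
  after event 3 (t=13: INC r by 1): {r=8}
  after event 4 (t=15: SET r = -6): {r=-6}
  after event 5 (t=24: SET p = -4): {p=-4, r=-6}
  after event 6 (t=29: DEC q by 11): {p=-4, q=-11, r=-6}
  after event 7 (t=33: INC r by 10): {p=-4, q=-11, r=4}

Answer: {p=-4, q=-11, r=4}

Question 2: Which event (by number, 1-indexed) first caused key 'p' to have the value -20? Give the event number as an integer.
Answer: 9

Derivation:
Looking for first event where p becomes -20:
  event 5: p = -4
  event 6: p = -4
  event 7: p = -4
  event 8: p = -4
  event 9: p -4 -> -20  <-- first match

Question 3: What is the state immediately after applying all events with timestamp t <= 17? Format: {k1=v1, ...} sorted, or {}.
Apply events with t <= 17 (4 events):
  after event 1 (t=5: DEC r by 8): {r=-8}
  after event 2 (t=12: INC r by 15): {r=7}
  after event 3 (t=13: INC r by 1): {r=8}
  after event 4 (t=15: SET r = -6): {r=-6}

Answer: {r=-6}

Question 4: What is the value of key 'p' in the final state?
Track key 'p' through all 9 events:
  event 1 (t=5: DEC r by 8): p unchanged
  event 2 (t=12: INC r by 15): p unchanged
  event 3 (t=13: INC r by 1): p unchanged
  event 4 (t=15: SET r = -6): p unchanged
  event 5 (t=24: SET p = -4): p (absent) -> -4
  event 6 (t=29: DEC q by 11): p unchanged
  event 7 (t=33: INC r by 10): p unchanged
  event 8 (t=34: SET q = 2): p unchanged
  event 9 (t=38: SET p = -20): p -4 -> -20
Final: p = -20

Answer: -20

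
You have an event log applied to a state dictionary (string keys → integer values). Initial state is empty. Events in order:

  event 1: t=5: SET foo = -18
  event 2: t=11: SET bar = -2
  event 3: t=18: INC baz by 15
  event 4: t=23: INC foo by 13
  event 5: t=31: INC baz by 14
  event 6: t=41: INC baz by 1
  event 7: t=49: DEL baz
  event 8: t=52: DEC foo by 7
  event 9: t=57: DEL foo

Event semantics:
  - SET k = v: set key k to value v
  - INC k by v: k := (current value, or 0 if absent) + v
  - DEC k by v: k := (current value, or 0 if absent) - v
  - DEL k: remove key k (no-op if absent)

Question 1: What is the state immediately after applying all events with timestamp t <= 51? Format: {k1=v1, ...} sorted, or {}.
Answer: {bar=-2, foo=-5}

Derivation:
Apply events with t <= 51 (7 events):
  after event 1 (t=5: SET foo = -18): {foo=-18}
  after event 2 (t=11: SET bar = -2): {bar=-2, foo=-18}
  after event 3 (t=18: INC baz by 15): {bar=-2, baz=15, foo=-18}
  after event 4 (t=23: INC foo by 13): {bar=-2, baz=15, foo=-5}
  after event 5 (t=31: INC baz by 14): {bar=-2, baz=29, foo=-5}
  after event 6 (t=41: INC baz by 1): {bar=-2, baz=30, foo=-5}
  after event 7 (t=49: DEL baz): {bar=-2, foo=-5}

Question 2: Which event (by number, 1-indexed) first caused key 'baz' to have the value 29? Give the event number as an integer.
Answer: 5

Derivation:
Looking for first event where baz becomes 29:
  event 3: baz = 15
  event 4: baz = 15
  event 5: baz 15 -> 29  <-- first match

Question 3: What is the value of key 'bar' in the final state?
Track key 'bar' through all 9 events:
  event 1 (t=5: SET foo = -18): bar unchanged
  event 2 (t=11: SET bar = -2): bar (absent) -> -2
  event 3 (t=18: INC baz by 15): bar unchanged
  event 4 (t=23: INC foo by 13): bar unchanged
  event 5 (t=31: INC baz by 14): bar unchanged
  event 6 (t=41: INC baz by 1): bar unchanged
  event 7 (t=49: DEL baz): bar unchanged
  event 8 (t=52: DEC foo by 7): bar unchanged
  event 9 (t=57: DEL foo): bar unchanged
Final: bar = -2

Answer: -2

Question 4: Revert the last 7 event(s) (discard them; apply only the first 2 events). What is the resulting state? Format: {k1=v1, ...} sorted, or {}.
Keep first 2 events (discard last 7):
  after event 1 (t=5: SET foo = -18): {foo=-18}
  after event 2 (t=11: SET bar = -2): {bar=-2, foo=-18}

Answer: {bar=-2, foo=-18}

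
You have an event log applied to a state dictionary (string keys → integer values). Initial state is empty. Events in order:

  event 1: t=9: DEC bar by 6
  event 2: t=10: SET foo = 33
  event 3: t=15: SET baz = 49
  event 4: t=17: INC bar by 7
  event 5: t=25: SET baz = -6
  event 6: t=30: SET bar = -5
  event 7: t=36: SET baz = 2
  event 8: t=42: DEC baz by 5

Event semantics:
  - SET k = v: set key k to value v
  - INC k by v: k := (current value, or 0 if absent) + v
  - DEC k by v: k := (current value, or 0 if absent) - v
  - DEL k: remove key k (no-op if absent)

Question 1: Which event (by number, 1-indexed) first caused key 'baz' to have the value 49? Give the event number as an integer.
Looking for first event where baz becomes 49:
  event 3: baz (absent) -> 49  <-- first match

Answer: 3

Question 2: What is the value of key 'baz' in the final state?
Answer: -3

Derivation:
Track key 'baz' through all 8 events:
  event 1 (t=9: DEC bar by 6): baz unchanged
  event 2 (t=10: SET foo = 33): baz unchanged
  event 3 (t=15: SET baz = 49): baz (absent) -> 49
  event 4 (t=17: INC bar by 7): baz unchanged
  event 5 (t=25: SET baz = -6): baz 49 -> -6
  event 6 (t=30: SET bar = -5): baz unchanged
  event 7 (t=36: SET baz = 2): baz -6 -> 2
  event 8 (t=42: DEC baz by 5): baz 2 -> -3
Final: baz = -3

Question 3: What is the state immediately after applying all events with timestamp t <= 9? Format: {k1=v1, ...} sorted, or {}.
Apply events with t <= 9 (1 events):
  after event 1 (t=9: DEC bar by 6): {bar=-6}

Answer: {bar=-6}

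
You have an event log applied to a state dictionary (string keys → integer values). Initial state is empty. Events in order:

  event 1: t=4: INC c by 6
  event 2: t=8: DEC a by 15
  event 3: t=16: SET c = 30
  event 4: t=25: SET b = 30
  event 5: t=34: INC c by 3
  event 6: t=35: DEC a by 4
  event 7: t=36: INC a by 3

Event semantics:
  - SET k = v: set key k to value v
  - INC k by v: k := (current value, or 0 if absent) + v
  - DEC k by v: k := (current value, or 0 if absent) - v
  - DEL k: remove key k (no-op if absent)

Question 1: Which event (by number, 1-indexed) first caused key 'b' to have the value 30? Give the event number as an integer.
Looking for first event where b becomes 30:
  event 4: b (absent) -> 30  <-- first match

Answer: 4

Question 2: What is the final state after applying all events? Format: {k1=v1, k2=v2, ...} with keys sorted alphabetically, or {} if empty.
Answer: {a=-16, b=30, c=33}

Derivation:
  after event 1 (t=4: INC c by 6): {c=6}
  after event 2 (t=8: DEC a by 15): {a=-15, c=6}
  after event 3 (t=16: SET c = 30): {a=-15, c=30}
  after event 4 (t=25: SET b = 30): {a=-15, b=30, c=30}
  after event 5 (t=34: INC c by 3): {a=-15, b=30, c=33}
  after event 6 (t=35: DEC a by 4): {a=-19, b=30, c=33}
  after event 7 (t=36: INC a by 3): {a=-16, b=30, c=33}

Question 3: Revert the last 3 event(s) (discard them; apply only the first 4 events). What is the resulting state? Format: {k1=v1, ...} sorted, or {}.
Keep first 4 events (discard last 3):
  after event 1 (t=4: INC c by 6): {c=6}
  after event 2 (t=8: DEC a by 15): {a=-15, c=6}
  after event 3 (t=16: SET c = 30): {a=-15, c=30}
  after event 4 (t=25: SET b = 30): {a=-15, b=30, c=30}

Answer: {a=-15, b=30, c=30}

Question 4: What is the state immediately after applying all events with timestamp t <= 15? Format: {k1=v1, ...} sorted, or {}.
Answer: {a=-15, c=6}

Derivation:
Apply events with t <= 15 (2 events):
  after event 1 (t=4: INC c by 6): {c=6}
  after event 2 (t=8: DEC a by 15): {a=-15, c=6}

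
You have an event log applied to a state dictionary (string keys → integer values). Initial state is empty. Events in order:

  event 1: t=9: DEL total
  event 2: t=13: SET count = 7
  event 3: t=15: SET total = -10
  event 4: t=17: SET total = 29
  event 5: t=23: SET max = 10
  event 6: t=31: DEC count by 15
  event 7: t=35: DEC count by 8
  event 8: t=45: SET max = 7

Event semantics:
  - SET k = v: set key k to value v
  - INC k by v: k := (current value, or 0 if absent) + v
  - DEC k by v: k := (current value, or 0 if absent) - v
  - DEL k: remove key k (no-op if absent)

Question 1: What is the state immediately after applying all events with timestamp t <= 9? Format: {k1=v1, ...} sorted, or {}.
Apply events with t <= 9 (1 events):
  after event 1 (t=9: DEL total): {}

Answer: {}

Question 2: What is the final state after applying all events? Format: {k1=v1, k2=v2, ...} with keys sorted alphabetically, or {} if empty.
  after event 1 (t=9: DEL total): {}
  after event 2 (t=13: SET count = 7): {count=7}
  after event 3 (t=15: SET total = -10): {count=7, total=-10}
  after event 4 (t=17: SET total = 29): {count=7, total=29}
  after event 5 (t=23: SET max = 10): {count=7, max=10, total=29}
  after event 6 (t=31: DEC count by 15): {count=-8, max=10, total=29}
  after event 7 (t=35: DEC count by 8): {count=-16, max=10, total=29}
  after event 8 (t=45: SET max = 7): {count=-16, max=7, total=29}

Answer: {count=-16, max=7, total=29}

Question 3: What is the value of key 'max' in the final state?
Track key 'max' through all 8 events:
  event 1 (t=9: DEL total): max unchanged
  event 2 (t=13: SET count = 7): max unchanged
  event 3 (t=15: SET total = -10): max unchanged
  event 4 (t=17: SET total = 29): max unchanged
  event 5 (t=23: SET max = 10): max (absent) -> 10
  event 6 (t=31: DEC count by 15): max unchanged
  event 7 (t=35: DEC count by 8): max unchanged
  event 8 (t=45: SET max = 7): max 10 -> 7
Final: max = 7

Answer: 7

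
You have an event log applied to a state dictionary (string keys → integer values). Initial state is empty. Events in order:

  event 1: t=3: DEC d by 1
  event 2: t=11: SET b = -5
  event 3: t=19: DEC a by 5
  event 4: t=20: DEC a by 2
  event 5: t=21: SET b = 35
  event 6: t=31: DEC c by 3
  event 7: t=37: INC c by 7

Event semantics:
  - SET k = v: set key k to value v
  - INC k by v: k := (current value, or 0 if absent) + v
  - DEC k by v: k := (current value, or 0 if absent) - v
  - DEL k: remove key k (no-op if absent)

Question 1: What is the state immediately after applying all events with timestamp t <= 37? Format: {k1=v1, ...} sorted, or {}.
Answer: {a=-7, b=35, c=4, d=-1}

Derivation:
Apply events with t <= 37 (7 events):
  after event 1 (t=3: DEC d by 1): {d=-1}
  after event 2 (t=11: SET b = -5): {b=-5, d=-1}
  after event 3 (t=19: DEC a by 5): {a=-5, b=-5, d=-1}
  after event 4 (t=20: DEC a by 2): {a=-7, b=-5, d=-1}
  after event 5 (t=21: SET b = 35): {a=-7, b=35, d=-1}
  after event 6 (t=31: DEC c by 3): {a=-7, b=35, c=-3, d=-1}
  after event 7 (t=37: INC c by 7): {a=-7, b=35, c=4, d=-1}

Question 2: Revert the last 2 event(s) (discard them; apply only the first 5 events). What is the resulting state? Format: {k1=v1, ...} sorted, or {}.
Keep first 5 events (discard last 2):
  after event 1 (t=3: DEC d by 1): {d=-1}
  after event 2 (t=11: SET b = -5): {b=-5, d=-1}
  after event 3 (t=19: DEC a by 5): {a=-5, b=-5, d=-1}
  after event 4 (t=20: DEC a by 2): {a=-7, b=-5, d=-1}
  after event 5 (t=21: SET b = 35): {a=-7, b=35, d=-1}

Answer: {a=-7, b=35, d=-1}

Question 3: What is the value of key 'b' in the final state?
Track key 'b' through all 7 events:
  event 1 (t=3: DEC d by 1): b unchanged
  event 2 (t=11: SET b = -5): b (absent) -> -5
  event 3 (t=19: DEC a by 5): b unchanged
  event 4 (t=20: DEC a by 2): b unchanged
  event 5 (t=21: SET b = 35): b -5 -> 35
  event 6 (t=31: DEC c by 3): b unchanged
  event 7 (t=37: INC c by 7): b unchanged
Final: b = 35

Answer: 35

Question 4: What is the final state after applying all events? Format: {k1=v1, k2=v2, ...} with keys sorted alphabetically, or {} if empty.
Answer: {a=-7, b=35, c=4, d=-1}

Derivation:
  after event 1 (t=3: DEC d by 1): {d=-1}
  after event 2 (t=11: SET b = -5): {b=-5, d=-1}
  after event 3 (t=19: DEC a by 5): {a=-5, b=-5, d=-1}
  after event 4 (t=20: DEC a by 2): {a=-7, b=-5, d=-1}
  after event 5 (t=21: SET b = 35): {a=-7, b=35, d=-1}
  after event 6 (t=31: DEC c by 3): {a=-7, b=35, c=-3, d=-1}
  after event 7 (t=37: INC c by 7): {a=-7, b=35, c=4, d=-1}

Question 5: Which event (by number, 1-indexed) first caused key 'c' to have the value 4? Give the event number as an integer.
Looking for first event where c becomes 4:
  event 6: c = -3
  event 7: c -3 -> 4  <-- first match

Answer: 7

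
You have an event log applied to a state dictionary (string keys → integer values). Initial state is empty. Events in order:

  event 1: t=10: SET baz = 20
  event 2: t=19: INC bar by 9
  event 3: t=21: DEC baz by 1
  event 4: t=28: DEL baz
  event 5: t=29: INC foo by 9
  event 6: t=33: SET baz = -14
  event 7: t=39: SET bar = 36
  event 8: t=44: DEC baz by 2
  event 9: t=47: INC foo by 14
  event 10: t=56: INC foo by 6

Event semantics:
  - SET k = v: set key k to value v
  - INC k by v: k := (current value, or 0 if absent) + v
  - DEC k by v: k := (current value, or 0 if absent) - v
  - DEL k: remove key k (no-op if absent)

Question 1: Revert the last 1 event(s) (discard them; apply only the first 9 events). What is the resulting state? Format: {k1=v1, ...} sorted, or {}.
Keep first 9 events (discard last 1):
  after event 1 (t=10: SET baz = 20): {baz=20}
  after event 2 (t=19: INC bar by 9): {bar=9, baz=20}
  after event 3 (t=21: DEC baz by 1): {bar=9, baz=19}
  after event 4 (t=28: DEL baz): {bar=9}
  after event 5 (t=29: INC foo by 9): {bar=9, foo=9}
  after event 6 (t=33: SET baz = -14): {bar=9, baz=-14, foo=9}
  after event 7 (t=39: SET bar = 36): {bar=36, baz=-14, foo=9}
  after event 8 (t=44: DEC baz by 2): {bar=36, baz=-16, foo=9}
  after event 9 (t=47: INC foo by 14): {bar=36, baz=-16, foo=23}

Answer: {bar=36, baz=-16, foo=23}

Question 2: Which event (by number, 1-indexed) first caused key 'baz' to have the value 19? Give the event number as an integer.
Looking for first event where baz becomes 19:
  event 1: baz = 20
  event 2: baz = 20
  event 3: baz 20 -> 19  <-- first match

Answer: 3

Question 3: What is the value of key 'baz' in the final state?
Track key 'baz' through all 10 events:
  event 1 (t=10: SET baz = 20): baz (absent) -> 20
  event 2 (t=19: INC bar by 9): baz unchanged
  event 3 (t=21: DEC baz by 1): baz 20 -> 19
  event 4 (t=28: DEL baz): baz 19 -> (absent)
  event 5 (t=29: INC foo by 9): baz unchanged
  event 6 (t=33: SET baz = -14): baz (absent) -> -14
  event 7 (t=39: SET bar = 36): baz unchanged
  event 8 (t=44: DEC baz by 2): baz -14 -> -16
  event 9 (t=47: INC foo by 14): baz unchanged
  event 10 (t=56: INC foo by 6): baz unchanged
Final: baz = -16

Answer: -16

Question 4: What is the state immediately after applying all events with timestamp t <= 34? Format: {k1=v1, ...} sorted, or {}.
Answer: {bar=9, baz=-14, foo=9}

Derivation:
Apply events with t <= 34 (6 events):
  after event 1 (t=10: SET baz = 20): {baz=20}
  after event 2 (t=19: INC bar by 9): {bar=9, baz=20}
  after event 3 (t=21: DEC baz by 1): {bar=9, baz=19}
  after event 4 (t=28: DEL baz): {bar=9}
  after event 5 (t=29: INC foo by 9): {bar=9, foo=9}
  after event 6 (t=33: SET baz = -14): {bar=9, baz=-14, foo=9}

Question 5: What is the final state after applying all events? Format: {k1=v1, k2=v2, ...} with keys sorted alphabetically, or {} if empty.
Answer: {bar=36, baz=-16, foo=29}

Derivation:
  after event 1 (t=10: SET baz = 20): {baz=20}
  after event 2 (t=19: INC bar by 9): {bar=9, baz=20}
  after event 3 (t=21: DEC baz by 1): {bar=9, baz=19}
  after event 4 (t=28: DEL baz): {bar=9}
  after event 5 (t=29: INC foo by 9): {bar=9, foo=9}
  after event 6 (t=33: SET baz = -14): {bar=9, baz=-14, foo=9}
  after event 7 (t=39: SET bar = 36): {bar=36, baz=-14, foo=9}
  after event 8 (t=44: DEC baz by 2): {bar=36, baz=-16, foo=9}
  after event 9 (t=47: INC foo by 14): {bar=36, baz=-16, foo=23}
  after event 10 (t=56: INC foo by 6): {bar=36, baz=-16, foo=29}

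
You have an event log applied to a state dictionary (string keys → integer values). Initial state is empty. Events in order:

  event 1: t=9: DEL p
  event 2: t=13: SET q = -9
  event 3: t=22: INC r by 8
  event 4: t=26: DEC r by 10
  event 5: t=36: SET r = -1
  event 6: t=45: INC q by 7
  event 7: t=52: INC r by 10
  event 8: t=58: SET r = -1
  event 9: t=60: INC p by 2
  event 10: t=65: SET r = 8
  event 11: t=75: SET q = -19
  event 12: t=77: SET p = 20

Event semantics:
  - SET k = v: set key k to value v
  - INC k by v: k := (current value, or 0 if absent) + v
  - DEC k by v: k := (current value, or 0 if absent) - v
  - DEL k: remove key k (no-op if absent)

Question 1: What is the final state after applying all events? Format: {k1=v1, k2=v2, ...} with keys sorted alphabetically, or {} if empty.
  after event 1 (t=9: DEL p): {}
  after event 2 (t=13: SET q = -9): {q=-9}
  after event 3 (t=22: INC r by 8): {q=-9, r=8}
  after event 4 (t=26: DEC r by 10): {q=-9, r=-2}
  after event 5 (t=36: SET r = -1): {q=-9, r=-1}
  after event 6 (t=45: INC q by 7): {q=-2, r=-1}
  after event 7 (t=52: INC r by 10): {q=-2, r=9}
  after event 8 (t=58: SET r = -1): {q=-2, r=-1}
  after event 9 (t=60: INC p by 2): {p=2, q=-2, r=-1}
  after event 10 (t=65: SET r = 8): {p=2, q=-2, r=8}
  after event 11 (t=75: SET q = -19): {p=2, q=-19, r=8}
  after event 12 (t=77: SET p = 20): {p=20, q=-19, r=8}

Answer: {p=20, q=-19, r=8}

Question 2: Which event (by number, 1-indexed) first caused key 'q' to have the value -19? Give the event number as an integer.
Answer: 11

Derivation:
Looking for first event where q becomes -19:
  event 2: q = -9
  event 3: q = -9
  event 4: q = -9
  event 5: q = -9
  event 6: q = -2
  event 7: q = -2
  event 8: q = -2
  event 9: q = -2
  event 10: q = -2
  event 11: q -2 -> -19  <-- first match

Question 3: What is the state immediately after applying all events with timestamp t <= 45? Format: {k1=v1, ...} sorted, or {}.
Apply events with t <= 45 (6 events):
  after event 1 (t=9: DEL p): {}
  after event 2 (t=13: SET q = -9): {q=-9}
  after event 3 (t=22: INC r by 8): {q=-9, r=8}
  after event 4 (t=26: DEC r by 10): {q=-9, r=-2}
  after event 5 (t=36: SET r = -1): {q=-9, r=-1}
  after event 6 (t=45: INC q by 7): {q=-2, r=-1}

Answer: {q=-2, r=-1}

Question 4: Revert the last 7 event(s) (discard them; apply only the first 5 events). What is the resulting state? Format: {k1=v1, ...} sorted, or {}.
Answer: {q=-9, r=-1}

Derivation:
Keep first 5 events (discard last 7):
  after event 1 (t=9: DEL p): {}
  after event 2 (t=13: SET q = -9): {q=-9}
  after event 3 (t=22: INC r by 8): {q=-9, r=8}
  after event 4 (t=26: DEC r by 10): {q=-9, r=-2}
  after event 5 (t=36: SET r = -1): {q=-9, r=-1}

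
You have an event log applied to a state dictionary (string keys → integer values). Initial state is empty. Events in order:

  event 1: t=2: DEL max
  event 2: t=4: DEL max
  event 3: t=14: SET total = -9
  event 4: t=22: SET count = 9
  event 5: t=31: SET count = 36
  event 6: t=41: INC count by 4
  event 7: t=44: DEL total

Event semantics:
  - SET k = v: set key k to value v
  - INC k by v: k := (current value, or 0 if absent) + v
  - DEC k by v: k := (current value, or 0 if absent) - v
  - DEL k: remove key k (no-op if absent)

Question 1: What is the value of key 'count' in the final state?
Answer: 40

Derivation:
Track key 'count' through all 7 events:
  event 1 (t=2: DEL max): count unchanged
  event 2 (t=4: DEL max): count unchanged
  event 3 (t=14: SET total = -9): count unchanged
  event 4 (t=22: SET count = 9): count (absent) -> 9
  event 5 (t=31: SET count = 36): count 9 -> 36
  event 6 (t=41: INC count by 4): count 36 -> 40
  event 7 (t=44: DEL total): count unchanged
Final: count = 40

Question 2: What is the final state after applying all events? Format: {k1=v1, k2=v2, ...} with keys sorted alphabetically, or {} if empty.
Answer: {count=40}

Derivation:
  after event 1 (t=2: DEL max): {}
  after event 2 (t=4: DEL max): {}
  after event 3 (t=14: SET total = -9): {total=-9}
  after event 4 (t=22: SET count = 9): {count=9, total=-9}
  after event 5 (t=31: SET count = 36): {count=36, total=-9}
  after event 6 (t=41: INC count by 4): {count=40, total=-9}
  after event 7 (t=44: DEL total): {count=40}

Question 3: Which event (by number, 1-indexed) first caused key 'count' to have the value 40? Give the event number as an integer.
Answer: 6

Derivation:
Looking for first event where count becomes 40:
  event 4: count = 9
  event 5: count = 36
  event 6: count 36 -> 40  <-- first match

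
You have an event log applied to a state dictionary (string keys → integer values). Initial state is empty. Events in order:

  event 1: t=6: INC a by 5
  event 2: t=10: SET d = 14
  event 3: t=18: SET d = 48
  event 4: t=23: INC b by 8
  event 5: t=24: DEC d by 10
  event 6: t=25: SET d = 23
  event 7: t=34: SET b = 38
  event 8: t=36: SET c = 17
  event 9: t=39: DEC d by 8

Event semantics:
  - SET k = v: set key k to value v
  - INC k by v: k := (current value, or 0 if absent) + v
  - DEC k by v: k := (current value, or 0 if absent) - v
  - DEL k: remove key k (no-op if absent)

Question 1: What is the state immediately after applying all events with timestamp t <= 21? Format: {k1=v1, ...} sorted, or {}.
Answer: {a=5, d=48}

Derivation:
Apply events with t <= 21 (3 events):
  after event 1 (t=6: INC a by 5): {a=5}
  after event 2 (t=10: SET d = 14): {a=5, d=14}
  after event 3 (t=18: SET d = 48): {a=5, d=48}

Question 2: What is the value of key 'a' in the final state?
Track key 'a' through all 9 events:
  event 1 (t=6: INC a by 5): a (absent) -> 5
  event 2 (t=10: SET d = 14): a unchanged
  event 3 (t=18: SET d = 48): a unchanged
  event 4 (t=23: INC b by 8): a unchanged
  event 5 (t=24: DEC d by 10): a unchanged
  event 6 (t=25: SET d = 23): a unchanged
  event 7 (t=34: SET b = 38): a unchanged
  event 8 (t=36: SET c = 17): a unchanged
  event 9 (t=39: DEC d by 8): a unchanged
Final: a = 5

Answer: 5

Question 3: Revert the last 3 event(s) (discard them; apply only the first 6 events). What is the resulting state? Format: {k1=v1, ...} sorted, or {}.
Answer: {a=5, b=8, d=23}

Derivation:
Keep first 6 events (discard last 3):
  after event 1 (t=6: INC a by 5): {a=5}
  after event 2 (t=10: SET d = 14): {a=5, d=14}
  after event 3 (t=18: SET d = 48): {a=5, d=48}
  after event 4 (t=23: INC b by 8): {a=5, b=8, d=48}
  after event 5 (t=24: DEC d by 10): {a=5, b=8, d=38}
  after event 6 (t=25: SET d = 23): {a=5, b=8, d=23}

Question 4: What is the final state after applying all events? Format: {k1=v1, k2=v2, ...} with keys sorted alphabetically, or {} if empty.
  after event 1 (t=6: INC a by 5): {a=5}
  after event 2 (t=10: SET d = 14): {a=5, d=14}
  after event 3 (t=18: SET d = 48): {a=5, d=48}
  after event 4 (t=23: INC b by 8): {a=5, b=8, d=48}
  after event 5 (t=24: DEC d by 10): {a=5, b=8, d=38}
  after event 6 (t=25: SET d = 23): {a=5, b=8, d=23}
  after event 7 (t=34: SET b = 38): {a=5, b=38, d=23}
  after event 8 (t=36: SET c = 17): {a=5, b=38, c=17, d=23}
  after event 9 (t=39: DEC d by 8): {a=5, b=38, c=17, d=15}

Answer: {a=5, b=38, c=17, d=15}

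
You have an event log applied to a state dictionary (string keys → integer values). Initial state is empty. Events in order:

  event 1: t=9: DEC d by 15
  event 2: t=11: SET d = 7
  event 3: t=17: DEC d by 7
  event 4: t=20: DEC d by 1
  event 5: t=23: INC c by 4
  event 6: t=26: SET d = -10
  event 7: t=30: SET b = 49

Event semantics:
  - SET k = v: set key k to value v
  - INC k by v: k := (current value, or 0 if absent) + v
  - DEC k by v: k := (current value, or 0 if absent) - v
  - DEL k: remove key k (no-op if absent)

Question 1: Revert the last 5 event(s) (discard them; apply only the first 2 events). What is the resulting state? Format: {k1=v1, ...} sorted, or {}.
Keep first 2 events (discard last 5):
  after event 1 (t=9: DEC d by 15): {d=-15}
  after event 2 (t=11: SET d = 7): {d=7}

Answer: {d=7}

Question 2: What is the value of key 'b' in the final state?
Track key 'b' through all 7 events:
  event 1 (t=9: DEC d by 15): b unchanged
  event 2 (t=11: SET d = 7): b unchanged
  event 3 (t=17: DEC d by 7): b unchanged
  event 4 (t=20: DEC d by 1): b unchanged
  event 5 (t=23: INC c by 4): b unchanged
  event 6 (t=26: SET d = -10): b unchanged
  event 7 (t=30: SET b = 49): b (absent) -> 49
Final: b = 49

Answer: 49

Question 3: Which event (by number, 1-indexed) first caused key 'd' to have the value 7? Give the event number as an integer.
Looking for first event where d becomes 7:
  event 1: d = -15
  event 2: d -15 -> 7  <-- first match

Answer: 2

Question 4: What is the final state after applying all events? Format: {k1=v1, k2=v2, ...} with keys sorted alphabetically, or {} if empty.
Answer: {b=49, c=4, d=-10}

Derivation:
  after event 1 (t=9: DEC d by 15): {d=-15}
  after event 2 (t=11: SET d = 7): {d=7}
  after event 3 (t=17: DEC d by 7): {d=0}
  after event 4 (t=20: DEC d by 1): {d=-1}
  after event 5 (t=23: INC c by 4): {c=4, d=-1}
  after event 6 (t=26: SET d = -10): {c=4, d=-10}
  after event 7 (t=30: SET b = 49): {b=49, c=4, d=-10}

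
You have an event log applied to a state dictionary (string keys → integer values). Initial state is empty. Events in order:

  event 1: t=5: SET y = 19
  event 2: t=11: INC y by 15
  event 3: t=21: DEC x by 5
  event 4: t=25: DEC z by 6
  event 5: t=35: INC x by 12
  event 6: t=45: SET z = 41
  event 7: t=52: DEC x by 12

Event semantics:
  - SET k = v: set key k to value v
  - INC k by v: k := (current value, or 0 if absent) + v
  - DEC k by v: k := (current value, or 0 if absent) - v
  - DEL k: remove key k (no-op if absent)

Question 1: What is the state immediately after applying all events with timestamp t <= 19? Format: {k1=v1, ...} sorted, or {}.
Answer: {y=34}

Derivation:
Apply events with t <= 19 (2 events):
  after event 1 (t=5: SET y = 19): {y=19}
  after event 2 (t=11: INC y by 15): {y=34}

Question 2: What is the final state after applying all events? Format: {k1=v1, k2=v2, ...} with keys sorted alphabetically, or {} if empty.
  after event 1 (t=5: SET y = 19): {y=19}
  after event 2 (t=11: INC y by 15): {y=34}
  after event 3 (t=21: DEC x by 5): {x=-5, y=34}
  after event 4 (t=25: DEC z by 6): {x=-5, y=34, z=-6}
  after event 5 (t=35: INC x by 12): {x=7, y=34, z=-6}
  after event 6 (t=45: SET z = 41): {x=7, y=34, z=41}
  after event 7 (t=52: DEC x by 12): {x=-5, y=34, z=41}

Answer: {x=-5, y=34, z=41}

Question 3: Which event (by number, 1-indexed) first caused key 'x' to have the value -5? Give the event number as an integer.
Looking for first event where x becomes -5:
  event 3: x (absent) -> -5  <-- first match

Answer: 3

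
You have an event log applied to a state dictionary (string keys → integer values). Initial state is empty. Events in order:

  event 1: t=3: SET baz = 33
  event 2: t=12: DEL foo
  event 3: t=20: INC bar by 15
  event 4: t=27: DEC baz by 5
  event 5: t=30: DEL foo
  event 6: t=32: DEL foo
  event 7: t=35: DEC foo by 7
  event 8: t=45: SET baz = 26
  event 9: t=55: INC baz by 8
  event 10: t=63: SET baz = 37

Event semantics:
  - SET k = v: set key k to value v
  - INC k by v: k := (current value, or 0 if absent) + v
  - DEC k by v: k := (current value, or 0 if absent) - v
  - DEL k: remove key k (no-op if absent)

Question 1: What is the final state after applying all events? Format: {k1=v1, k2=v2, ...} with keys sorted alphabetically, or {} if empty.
Answer: {bar=15, baz=37, foo=-7}

Derivation:
  after event 1 (t=3: SET baz = 33): {baz=33}
  after event 2 (t=12: DEL foo): {baz=33}
  after event 3 (t=20: INC bar by 15): {bar=15, baz=33}
  after event 4 (t=27: DEC baz by 5): {bar=15, baz=28}
  after event 5 (t=30: DEL foo): {bar=15, baz=28}
  after event 6 (t=32: DEL foo): {bar=15, baz=28}
  after event 7 (t=35: DEC foo by 7): {bar=15, baz=28, foo=-7}
  after event 8 (t=45: SET baz = 26): {bar=15, baz=26, foo=-7}
  after event 9 (t=55: INC baz by 8): {bar=15, baz=34, foo=-7}
  after event 10 (t=63: SET baz = 37): {bar=15, baz=37, foo=-7}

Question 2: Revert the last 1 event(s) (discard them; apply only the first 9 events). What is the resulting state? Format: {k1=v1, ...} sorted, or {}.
Answer: {bar=15, baz=34, foo=-7}

Derivation:
Keep first 9 events (discard last 1):
  after event 1 (t=3: SET baz = 33): {baz=33}
  after event 2 (t=12: DEL foo): {baz=33}
  after event 3 (t=20: INC bar by 15): {bar=15, baz=33}
  after event 4 (t=27: DEC baz by 5): {bar=15, baz=28}
  after event 5 (t=30: DEL foo): {bar=15, baz=28}
  after event 6 (t=32: DEL foo): {bar=15, baz=28}
  after event 7 (t=35: DEC foo by 7): {bar=15, baz=28, foo=-7}
  after event 8 (t=45: SET baz = 26): {bar=15, baz=26, foo=-7}
  after event 9 (t=55: INC baz by 8): {bar=15, baz=34, foo=-7}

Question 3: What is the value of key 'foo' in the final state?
Track key 'foo' through all 10 events:
  event 1 (t=3: SET baz = 33): foo unchanged
  event 2 (t=12: DEL foo): foo (absent) -> (absent)
  event 3 (t=20: INC bar by 15): foo unchanged
  event 4 (t=27: DEC baz by 5): foo unchanged
  event 5 (t=30: DEL foo): foo (absent) -> (absent)
  event 6 (t=32: DEL foo): foo (absent) -> (absent)
  event 7 (t=35: DEC foo by 7): foo (absent) -> -7
  event 8 (t=45: SET baz = 26): foo unchanged
  event 9 (t=55: INC baz by 8): foo unchanged
  event 10 (t=63: SET baz = 37): foo unchanged
Final: foo = -7

Answer: -7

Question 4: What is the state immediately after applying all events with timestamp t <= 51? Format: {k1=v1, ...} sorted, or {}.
Apply events with t <= 51 (8 events):
  after event 1 (t=3: SET baz = 33): {baz=33}
  after event 2 (t=12: DEL foo): {baz=33}
  after event 3 (t=20: INC bar by 15): {bar=15, baz=33}
  after event 4 (t=27: DEC baz by 5): {bar=15, baz=28}
  after event 5 (t=30: DEL foo): {bar=15, baz=28}
  after event 6 (t=32: DEL foo): {bar=15, baz=28}
  after event 7 (t=35: DEC foo by 7): {bar=15, baz=28, foo=-7}
  after event 8 (t=45: SET baz = 26): {bar=15, baz=26, foo=-7}

Answer: {bar=15, baz=26, foo=-7}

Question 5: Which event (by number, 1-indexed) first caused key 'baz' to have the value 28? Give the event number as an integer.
Looking for first event where baz becomes 28:
  event 1: baz = 33
  event 2: baz = 33
  event 3: baz = 33
  event 4: baz 33 -> 28  <-- first match

Answer: 4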